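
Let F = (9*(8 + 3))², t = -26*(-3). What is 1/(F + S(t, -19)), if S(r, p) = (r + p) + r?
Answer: 1/9938 ≈ 0.00010062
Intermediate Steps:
t = 78
S(r, p) = p + 2*r (S(r, p) = (p + r) + r = p + 2*r)
F = 9801 (F = (9*11)² = 99² = 9801)
1/(F + S(t, -19)) = 1/(9801 + (-19 + 2*78)) = 1/(9801 + (-19 + 156)) = 1/(9801 + 137) = 1/9938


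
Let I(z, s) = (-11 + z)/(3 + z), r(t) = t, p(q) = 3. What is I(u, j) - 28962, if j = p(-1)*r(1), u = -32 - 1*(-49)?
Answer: -289617/10 ≈ -28962.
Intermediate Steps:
u = 17 (u = -32 + 49 = 17)
j = 3 (j = 3*1 = 3)
I(z, s) = (-11 + z)/(3 + z)
I(u, j) - 28962 = (-11 + 17)/(3 + 17) - 28962 = 6/20 - 28962 = (1/20)*6 - 28962 = 3/10 - 28962 = -289617/10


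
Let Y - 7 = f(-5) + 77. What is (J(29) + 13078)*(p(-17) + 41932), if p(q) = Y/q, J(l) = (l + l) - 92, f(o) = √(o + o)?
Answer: 9297241440/17 - 13044*I*√10/17 ≈ 5.469e+8 - 2426.4*I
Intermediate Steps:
f(o) = √2*√o (f(o) = √(2*o) = √2*√o)
J(l) = -92 + 2*l (J(l) = 2*l - 92 = -92 + 2*l)
Y = 84 + I*√10 (Y = 7 + (√2*√(-5) + 77) = 7 + (√2*(I*√5) + 77) = 7 + (I*√10 + 77) = 7 + (77 + I*√10) = 84 + I*√10 ≈ 84.0 + 3.1623*I)
p(q) = (84 + I*√10)/q
(J(29) + 13078)*(p(-17) + 41932) = ((-92 + 2*29) + 13078)*((84 + I*√10)/(-17) + 41932) = ((-92 + 58) + 13078)*(-(84 + I*√10)/17 + 41932) = (-34 + 13078)*((-84/17 - I*√10/17) + 41932) = 13044*(712760/17 - I*√10/17) = 9297241440/17 - 13044*I*√10/17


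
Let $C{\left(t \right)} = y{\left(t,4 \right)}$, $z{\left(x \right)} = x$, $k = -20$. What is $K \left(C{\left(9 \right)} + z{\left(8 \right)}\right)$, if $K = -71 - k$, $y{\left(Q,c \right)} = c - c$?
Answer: $-408$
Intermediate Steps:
$y{\left(Q,c \right)} = 0$
$C{\left(t \right)} = 0$
$K = -51$ ($K = -71 - -20 = -71 + 20 = -51$)
$K \left(C{\left(9 \right)} + z{\left(8 \right)}\right) = - 51 \left(0 + 8\right) = \left(-51\right) 8 = -408$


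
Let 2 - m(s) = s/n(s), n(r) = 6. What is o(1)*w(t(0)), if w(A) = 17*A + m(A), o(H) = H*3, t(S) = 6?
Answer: 309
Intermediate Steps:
m(s) = 2 - s/6
o(H) = 3*H
w(A) = 2 + 101*A/6 (w(A) = 17*A + (2 - A/6) = 2 + 101*A/6)
o(1)*w(t(0)) = (3*1)*(2 + (101/6)*6) = 3*(2 + 101) = 3*103 = 309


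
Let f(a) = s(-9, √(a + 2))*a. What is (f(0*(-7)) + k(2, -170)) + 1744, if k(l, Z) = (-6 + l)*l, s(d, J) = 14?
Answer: 1736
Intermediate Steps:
f(a) = 14*a
k(l, Z) = l*(-6 + l)
(f(0*(-7)) + k(2, -170)) + 1744 = (14*(0*(-7)) + 2*(-6 + 2)) + 1744 = (14*0 + 2*(-4)) + 1744 = (0 - 8) + 1744 = -8 + 1744 = 1736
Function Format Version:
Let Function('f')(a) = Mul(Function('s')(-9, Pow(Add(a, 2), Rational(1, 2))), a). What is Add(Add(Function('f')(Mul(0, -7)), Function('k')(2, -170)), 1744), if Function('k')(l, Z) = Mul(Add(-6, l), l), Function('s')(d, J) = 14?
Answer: 1736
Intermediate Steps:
Function('f')(a) = Mul(14, a)
Function('k')(l, Z) = Mul(l, Add(-6, l))
Add(Add(Function('f')(Mul(0, -7)), Function('k')(2, -170)), 1744) = Add(Add(Mul(14, Mul(0, -7)), Mul(2, Add(-6, 2))), 1744) = Add(Add(Mul(14, 0), Mul(2, -4)), 1744) = Add(Add(0, -8), 1744) = Add(-8, 1744) = 1736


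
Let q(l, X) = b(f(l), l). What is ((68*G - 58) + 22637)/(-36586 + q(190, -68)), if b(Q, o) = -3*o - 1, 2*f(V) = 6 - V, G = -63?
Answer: -18295/37157 ≈ -0.49237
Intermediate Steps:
f(V) = 3 - V/2 (f(V) = (6 - V)/2 = 3 - V/2)
b(Q, o) = -1 - 3*o
q(l, X) = -1 - 3*l
((68*G - 58) + 22637)/(-36586 + q(190, -68)) = ((68*(-63) - 58) + 22637)/(-36586 + (-1 - 3*190)) = ((-4284 - 58) + 22637)/(-36586 + (-1 - 570)) = (-4342 + 22637)/(-36586 - 571) = 18295/(-37157) = 18295*(-1/37157) = -18295/37157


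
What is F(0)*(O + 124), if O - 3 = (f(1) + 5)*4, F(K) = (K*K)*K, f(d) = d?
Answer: 0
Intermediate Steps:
F(K) = K³ (F(K) = K²*K = K³)
O = 27 (O = 3 + (1 + 5)*4 = 3 + 6*4 = 3 + 24 = 27)
F(0)*(O + 124) = 0³*(27 + 124) = 0*151 = 0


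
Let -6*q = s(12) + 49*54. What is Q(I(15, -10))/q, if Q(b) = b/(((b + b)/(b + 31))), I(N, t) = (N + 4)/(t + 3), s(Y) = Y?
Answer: -99/3101 ≈ -0.031925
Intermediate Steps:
I(N, t) = (4 + N)/(3 + t)
q = -443 (q = -(12 + 49*54)/6 = -(12 + 2646)/6 = -⅙*2658 = -443)
Q(b) = 31/2 + b/2 (Q(b) = b/(((2*b)/(31 + b))) = b/((2*b/(31 + b))) = b*((31 + b)/(2*b)) = 31/2 + b/2)
Q(I(15, -10))/q = (31/2 + ((4 + 15)/(3 - 10))/2)/(-443) = (31/2 + (19/(-7))/2)*(-1/443) = (31/2 + (-⅐*19)/2)*(-1/443) = (31/2 + (½)*(-19/7))*(-1/443) = (31/2 - 19/14)*(-1/443) = (99/7)*(-1/443) = -99/3101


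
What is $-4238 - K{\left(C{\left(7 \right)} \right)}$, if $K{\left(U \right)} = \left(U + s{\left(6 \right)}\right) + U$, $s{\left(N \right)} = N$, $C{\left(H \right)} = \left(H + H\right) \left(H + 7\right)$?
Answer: $-4636$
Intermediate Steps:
$C{\left(H \right)} = 2 H \left(7 + H\right)$
$K{\left(U \right)} = 6 + 2 U$ ($K{\left(U \right)} = \left(U + 6\right) + U = \left(6 + U\right) + U = 6 + 2 U$)
$-4238 - K{\left(C{\left(7 \right)} \right)} = -4238 - \left(6 + 2 \cdot 2 \cdot 7 \left(7 + 7\right)\right) = -4238 - \left(6 + 2 \cdot 2 \cdot 7 \cdot 14\right) = -4238 - \left(6 + 2 \cdot 196\right) = -4238 - \left(6 + 392\right) = -4238 - 398 = -4636$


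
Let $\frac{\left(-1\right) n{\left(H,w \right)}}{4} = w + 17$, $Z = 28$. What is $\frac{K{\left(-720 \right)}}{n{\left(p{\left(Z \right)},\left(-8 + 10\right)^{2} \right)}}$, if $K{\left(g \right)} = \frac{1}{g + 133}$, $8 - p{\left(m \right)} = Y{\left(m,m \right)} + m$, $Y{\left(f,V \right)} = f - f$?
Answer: $\frac{1}{49308} \approx 2.0281 \cdot 10^{-5}$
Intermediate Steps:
$Y{\left(f,V \right)} = 0$
$p{\left(m \right)} = 8 - m$ ($p{\left(m \right)} = 8 - \left(0 + m\right) = 8 - m$)
$n{\left(H,w \right)} = -68 - 4 w$ ($n{\left(H,w \right)} = - 4 \left(w + 17\right) = - 4 \left(17 + w\right) = -68 - 4 w$)
$K{\left(g \right)} = \frac{1}{133 + g}$
$\frac{K{\left(-720 \right)}}{n{\left(p{\left(Z \right)},\left(-8 + 10\right)^{2} \right)}} = \frac{1}{\left(133 - 720\right) \left(-68 - 4 \left(-8 + 10\right)^{2}\right)} = \frac{1}{\left(-587\right) \left(-68 - 4 \cdot 2^{2}\right)} = - \frac{1}{587 \left(-68 - 16\right)} = - \frac{1}{587 \left(-84\right)} = \left(- \frac{1}{587}\right) \left(- \frac{1}{84}\right) = \frac{1}{49308}$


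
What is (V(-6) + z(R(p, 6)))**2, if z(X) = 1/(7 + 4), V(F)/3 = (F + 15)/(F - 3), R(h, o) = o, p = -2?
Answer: 1024/121 ≈ 8.4628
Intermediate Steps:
V(F) = 3*(15 + F)/(-3 + F) (V(F) = 3*((F + 15)/(F - 3)) = 3*((15 + F)/(-3 + F)) = 3*(15 + F)/(-3 + F))
z(X) = 1/11
(V(-6) + z(R(p, 6)))**2 = (3*(15 - 6)/(-3 - 6) + 1/11)**2 = (3*9/(-9) + 1/11)**2 = (3*(-1/9)*9 + 1/11)**2 = (-3 + 1/11)**2 = (-32/11)**2 = 1024/121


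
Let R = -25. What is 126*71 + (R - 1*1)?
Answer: 8920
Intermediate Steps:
126*71 + (R - 1*1) = 126*71 + (-25 - 1*1) = 8946 + (-25 - 1) = 8946 - 26 = 8920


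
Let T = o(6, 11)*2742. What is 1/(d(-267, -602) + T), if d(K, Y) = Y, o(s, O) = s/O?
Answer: 11/9830 ≈ 0.0011190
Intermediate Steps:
T = 16452/11 (T = (6/11)*2742 = 16452/11 ≈ 1495.6)
1/(d(-267, -602) + T) = 1/(-602 + 16452/11) = 1/(9830/11) = 11/9830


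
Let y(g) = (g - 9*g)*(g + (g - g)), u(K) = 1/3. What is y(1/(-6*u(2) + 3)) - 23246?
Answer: -23254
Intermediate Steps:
u(K) = ⅓
y(g) = -8*g² (y(g) = (-8*g)*(g + 0) = (-8*g)*g = -8*g²)
y(1/(-6*u(2) + 3)) - 23246 = -8/(-6*⅓ + 3)² - 23246 = -8/(-2 + 3)² - 23246 = -8*(1/1)² - 23246 = -8*1² - 23246 = -8*1 - 23246 = -8 - 23246 = -23254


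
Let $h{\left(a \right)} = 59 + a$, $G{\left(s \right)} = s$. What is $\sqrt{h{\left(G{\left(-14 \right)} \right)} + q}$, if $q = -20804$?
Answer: $i \sqrt{20759} \approx 144.08 i$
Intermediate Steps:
$\sqrt{h{\left(G{\left(-14 \right)} \right)} + q} = \sqrt{\left(59 - 14\right) - 20804} = \sqrt{45 - 20804} = \sqrt{-20759} = i \sqrt{20759}$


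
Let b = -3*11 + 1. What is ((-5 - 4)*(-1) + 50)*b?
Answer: -1888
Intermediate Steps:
b = -32 (b = -33 + 1 = -32)
((-5 - 4)*(-1) + 50)*b = ((-5 - 4)*(-1) + 50)*(-32) = (-9*(-1) + 50)*(-32) = (9 + 50)*(-32) = 59*(-32) = -1888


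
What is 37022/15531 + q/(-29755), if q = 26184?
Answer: 694925906/462124905 ≈ 1.5038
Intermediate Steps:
37022/15531 + q/(-29755) = 37022/15531 + 26184/(-29755) = 37022*(1/15531) + 26184*(-1/29755) = 37022/15531 - 26184/29755 = 694925906/462124905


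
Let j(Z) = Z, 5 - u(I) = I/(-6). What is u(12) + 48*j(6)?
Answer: 295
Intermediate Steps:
u(I) = 5 + I/6 (u(I) = 5 - I/(-6) = 5 - I*(-1)/6 = 5 - (-1)*I/6 = 5 + I/6)
u(12) + 48*j(6) = (5 + (⅙)*12) + 48*6 = (5 + 2) + 288 = 7 + 288 = 295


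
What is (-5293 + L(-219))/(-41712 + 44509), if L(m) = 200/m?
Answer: -1159367/612543 ≈ -1.8927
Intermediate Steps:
(-5293 + L(-219))/(-41712 + 44509) = (-5293 + 200/(-219))/(-41712 + 44509) = (-5293 + 200*(-1/219))/2797 = (-5293 - 200/219)*(1/2797) = -1159367/219*1/2797 = -1159367/612543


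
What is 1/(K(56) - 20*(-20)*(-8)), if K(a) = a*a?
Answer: -1/64 ≈ -0.015625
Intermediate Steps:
K(a) = a²
1/(K(56) - 20*(-20)*(-8)) = 1/(56² - 20*(-20)*(-8)) = 1/(3136 + 400*(-8)) = 1/(3136 - 3200) = 1/(-64) = -1/64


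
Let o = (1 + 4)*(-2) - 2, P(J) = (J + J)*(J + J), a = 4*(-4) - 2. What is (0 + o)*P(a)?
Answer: -15552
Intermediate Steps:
a = -18 (a = -16 - 2 = -18)
P(J) = 4*J**2 (P(J) = (2*J)*(2*J) = 4*J**2)
o = -12 (o = 5*(-2) - 2 = -10 - 2 = -12)
(0 + o)*P(a) = (0 - 12)*(4*(-18)**2) = -48*324 = -12*1296 = -15552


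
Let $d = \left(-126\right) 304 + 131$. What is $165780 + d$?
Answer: $127607$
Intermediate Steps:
$d = -38173$ ($d = -38304 + 131 = -38173$)
$165780 + d = 165780 - 38173 = 127607$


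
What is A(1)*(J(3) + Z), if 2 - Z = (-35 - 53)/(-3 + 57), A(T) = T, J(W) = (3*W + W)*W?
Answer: 1070/27 ≈ 39.630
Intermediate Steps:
J(W) = 4*W² (J(W) = (4*W)*W = 4*W²)
Z = 98/27 (Z = 2 - (-35 - 53)/(-3 + 57) = 2 - (-88)/54 = 2 - 1*(-44/27) = 2 + 44/27 = 98/27 ≈ 3.6296)
A(1)*(J(3) + Z) = 1*(4*3² + 98/27) = 1*(4*9 + 98/27) = 1*(36 + 98/27) = 1*(1070/27) = 1070/27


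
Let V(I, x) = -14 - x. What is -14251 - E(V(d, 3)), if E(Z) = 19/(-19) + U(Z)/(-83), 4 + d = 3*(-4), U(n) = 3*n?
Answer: -1182801/83 ≈ -14251.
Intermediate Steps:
d = -16 (d = -4 + 3*(-4) = -4 - 12 = -16)
E(Z) = -1 - 3*Z/83 (E(Z) = 19/(-19) + (3*Z)/(-83) = 19*(-1/19) + (3*Z)*(-1/83) = -1 - 3*Z/83)
-14251 - E(V(d, 3)) = -14251 - (-1 - 3*(-14 - 1*3)/83) = -14251 - (-1 - 3*(-14 - 3)/83) = -14251 - (-1 - 3/83*(-17)) = -14251 - (-1 + 51/83) = -14251 - 1*(-32/83) = -14251 + 32/83 = -1182801/83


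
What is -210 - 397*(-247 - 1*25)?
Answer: 107774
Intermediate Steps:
-210 - 397*(-247 - 1*25) = -210 - 397*(-247 - 25) = -210 - 397*(-272) = -210 + 107984 = 107774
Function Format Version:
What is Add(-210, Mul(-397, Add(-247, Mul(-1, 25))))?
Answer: 107774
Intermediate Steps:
Add(-210, Mul(-397, Add(-247, Mul(-1, 25)))) = Add(-210, Mul(-397, Add(-247, -25))) = Add(-210, Mul(-397, -272)) = Add(-210, 107984) = 107774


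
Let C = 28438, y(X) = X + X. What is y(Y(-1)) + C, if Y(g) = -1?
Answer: 28436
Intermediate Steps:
y(X) = 2*X
y(Y(-1)) + C = 2*(-1) + 28438 = -2 + 28438 = 28436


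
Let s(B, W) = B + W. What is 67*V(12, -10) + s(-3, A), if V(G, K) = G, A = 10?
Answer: 811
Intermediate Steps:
67*V(12, -10) + s(-3, A) = 67*12 + (-3 + 10) = 804 + 7 = 811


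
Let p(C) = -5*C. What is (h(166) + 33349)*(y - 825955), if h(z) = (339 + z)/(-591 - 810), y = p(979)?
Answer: -12939503915800/467 ≈ -2.7708e+10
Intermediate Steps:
y = -4895 (y = -5*979 = -4895)
h(z) = -113/467 - z/1401 (h(z) = (339 + z)/(-1401) = (339 + z)*(-1/1401) = -113/467 - z/1401)
(h(166) + 33349)*(y - 825955) = ((-113/467 - 1/1401*166) + 33349)*(-4895 - 825955) = ((-113/467 - 166/1401) + 33349)*(-830850) = (-505/1401 + 33349)*(-830850) = (46721444/1401)*(-830850) = -12939503915800/467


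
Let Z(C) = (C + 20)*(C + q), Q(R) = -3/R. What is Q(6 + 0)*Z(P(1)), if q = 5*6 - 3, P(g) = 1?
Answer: -294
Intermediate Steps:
q = 27 (q = 30 - 3 = 27)
Z(C) = (20 + C)*(27 + C) (Z(C) = (C + 20)*(C + 27) = (20 + C)*(27 + C))
Q(6 + 0)*Z(P(1)) = (-3/(6 + 0))*(540 + 1² + 47*1) = (-3/6)*(540 + 1 + 47) = -3*⅙*588 = -½*588 = -294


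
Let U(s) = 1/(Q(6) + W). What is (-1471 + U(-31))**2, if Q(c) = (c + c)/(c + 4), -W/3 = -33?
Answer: 543118885156/251001 ≈ 2.1638e+6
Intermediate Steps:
W = 99 (W = -3*(-33) = 99)
Q(c) = 2*c/(4 + c) (Q(c) = (2*c)/(4 + c) = 2*c/(4 + c))
U(s) = 5/501 (U(s) = 1/(2*6/(4 + 6) + 99) = 1/(2*6/10 + 99) = 1/(2*6*(1/10) + 99) = 1/(6/5 + 99) = 1/(501/5) = 5/501)
(-1471 + U(-31))**2 = (-1471 + 5/501)**2 = (-736966/501)**2 = 543118885156/251001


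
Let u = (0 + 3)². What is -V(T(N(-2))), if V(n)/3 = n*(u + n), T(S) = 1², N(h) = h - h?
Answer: -30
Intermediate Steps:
u = 9 (u = 3² = 9)
N(h) = 0
T(S) = 1
V(n) = 3*n*(9 + n) (V(n) = 3*(n*(9 + n)) = 3*n*(9 + n))
-V(T(N(-2))) = -3*(9 + 1) = -3*10 = -1*30 = -30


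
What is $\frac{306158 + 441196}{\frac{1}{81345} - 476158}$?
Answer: $- \frac{60793511130}{38733072509} \approx -1.5695$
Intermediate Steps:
$\frac{306158 + 441196}{\frac{1}{81345} - 476158} = \frac{747354}{\frac{1}{81345} - 476158} = \frac{747354}{- \frac{38733072509}{81345}} = 747354 \left(- \frac{81345}{38733072509}\right) = - \frac{60793511130}{38733072509}$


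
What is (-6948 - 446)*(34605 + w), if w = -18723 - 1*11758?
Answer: -30492856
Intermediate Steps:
w = -30481 (w = -18723 - 11758 = -30481)
(-6948 - 446)*(34605 + w) = (-6948 - 446)*(34605 - 30481) = -7394*4124 = -30492856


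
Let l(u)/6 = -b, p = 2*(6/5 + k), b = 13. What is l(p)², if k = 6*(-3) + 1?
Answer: 6084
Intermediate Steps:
k = -17 (k = -18 + 1 = -17)
p = -158/5 (p = 2*(6/5 - 17) = 2*(-79/5) = -158/5 ≈ -31.600)
l(u) = -78 (l(u) = 6*(-1*13) = 6*(-13) = -78)
l(p)² = (-78)² = 6084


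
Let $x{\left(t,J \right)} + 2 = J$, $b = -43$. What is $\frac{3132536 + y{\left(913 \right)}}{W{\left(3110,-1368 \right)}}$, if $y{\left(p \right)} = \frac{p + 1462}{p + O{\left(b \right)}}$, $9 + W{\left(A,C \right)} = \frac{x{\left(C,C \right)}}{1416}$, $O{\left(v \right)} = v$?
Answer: $- \frac{64317285202}{204653} \approx -3.1428 \cdot 10^{5}$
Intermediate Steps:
$x{\left(t,J \right)} = -2 + J$
$W{\left(A,C \right)} = - \frac{6373}{708} + \frac{C}{1416}$ ($W{\left(A,C \right)} = -9 + \frac{-2 + C}{1416} = -9 + \left(-2 + C\right) \frac{1}{1416} = -9 + \left(- \frac{1}{708} + \frac{C}{1416}\right) = - \frac{6373}{708} + \frac{C}{1416}$)
$y{\left(p \right)} = \frac{1462 + p}{-43 + p}$ ($y{\left(p \right)} = \frac{p + 1462}{p - 43} = \frac{1462 + p}{-43 + p}$)
$\frac{3132536 + y{\left(913 \right)}}{W{\left(3110,-1368 \right)}} = \frac{3132536 + \frac{1462 + 913}{-43 + 913}}{- \frac{6373}{708} + \frac{1}{1416} \left(-1368\right)} = \frac{3132536 + \frac{1}{870} \cdot 2375}{- \frac{6373}{708} - \frac{57}{59}} = \frac{3132536 + \frac{1}{870} \cdot 2375}{- \frac{7057}{708}} = \left(3132536 + \frac{475}{174}\right) \left(- \frac{708}{7057}\right) = \frac{545061739}{174} \left(- \frac{708}{7057}\right) = - \frac{64317285202}{204653}$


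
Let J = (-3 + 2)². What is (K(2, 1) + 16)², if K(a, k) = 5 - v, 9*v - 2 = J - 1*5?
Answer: 36481/81 ≈ 450.38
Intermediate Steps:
J = 1 (J = (-1)² = 1)
v = -2/9 (v = 2/9 + (1 - 1*5)/9 = 2/9 + (1 - 5)/9 = 2/9 + (⅑)*(-4) = 2/9 - 4/9 = -2/9 ≈ -0.22222)
K(a, k) = 47/9 (K(a, k) = 5 - 1*(-2/9) = 5 + 2/9 = 47/9)
(K(2, 1) + 16)² = (47/9 + 16)² = (191/9)² = 36481/81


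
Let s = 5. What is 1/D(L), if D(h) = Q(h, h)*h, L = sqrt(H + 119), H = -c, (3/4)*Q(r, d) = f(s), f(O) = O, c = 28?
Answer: 3*sqrt(91)/1820 ≈ 0.015724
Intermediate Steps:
Q(r, d) = 20/3 (Q(r, d) = (4/3)*5 = 20/3)
H = -28 (H = -1*28 = -28)
L = sqrt(91) (L = sqrt(-28 + 119) = sqrt(91) ≈ 9.5394)
D(h) = 20*h/3
1/D(L) = 1/(20*sqrt(91)/3) = 3*sqrt(91)/1820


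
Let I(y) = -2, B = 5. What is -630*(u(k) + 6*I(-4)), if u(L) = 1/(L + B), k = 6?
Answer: 82530/11 ≈ 7502.7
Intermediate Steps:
u(L) = 1/(5 + L) (u(L) = 1/(L + 5) = 1/(5 + L))
-630*(u(k) + 6*I(-4)) = -630*(1/(5 + 6) + 6*(-2)) = -630*(1/11 - 12) = -630*(-131/11) = 82530/11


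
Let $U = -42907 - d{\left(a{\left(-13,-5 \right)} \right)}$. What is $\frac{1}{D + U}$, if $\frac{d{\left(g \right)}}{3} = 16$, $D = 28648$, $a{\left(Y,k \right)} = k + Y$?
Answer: $- \frac{1}{14307} \approx -6.9896 \cdot 10^{-5}$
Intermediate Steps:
$a{\left(Y,k \right)} = Y + k$
$d{\left(g \right)} = 48$ ($d{\left(g \right)} = 3 \cdot 16 = 48$)
$U = -42955$ ($U = -42907 - 48 = -42955$)
$\frac{1}{D + U} = \frac{1}{28648 - 42955} = \frac{1}{-14307} = - \frac{1}{14307}$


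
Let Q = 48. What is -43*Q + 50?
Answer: -2014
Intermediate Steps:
-43*Q + 50 = -43*48 + 50 = -2064 + 50 = -2014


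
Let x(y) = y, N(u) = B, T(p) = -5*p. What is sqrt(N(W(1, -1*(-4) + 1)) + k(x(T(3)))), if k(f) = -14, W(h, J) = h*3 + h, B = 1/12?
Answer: I*sqrt(501)/6 ≈ 3.7305*I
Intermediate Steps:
B = 1/12 ≈ 0.083333
W(h, J) = 4*h (W(h, J) = 3*h + h = 4*h)
N(u) = 1/12
sqrt(N(W(1, -1*(-4) + 1)) + k(x(T(3)))) = sqrt(1/12 - 14) = sqrt(-167/12) = I*sqrt(501)/6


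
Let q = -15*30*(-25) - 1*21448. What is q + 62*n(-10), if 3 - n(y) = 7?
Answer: -10446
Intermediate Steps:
n(y) = -4 (n(y) = 3 - 1*7 = 3 - 7 = -4)
q = -10198 (q = -450*(-25) - 21448 = 11250 - 21448 = -10198)
q + 62*n(-10) = -10198 + 62*(-4) = -10198 - 248 = -10446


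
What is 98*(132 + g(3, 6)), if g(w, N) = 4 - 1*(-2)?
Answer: 13524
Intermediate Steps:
g(w, N) = 6 (g(w, N) = 4 + 2 = 6)
98*(132 + g(3, 6)) = 98*(132 + 6) = 98*138 = 13524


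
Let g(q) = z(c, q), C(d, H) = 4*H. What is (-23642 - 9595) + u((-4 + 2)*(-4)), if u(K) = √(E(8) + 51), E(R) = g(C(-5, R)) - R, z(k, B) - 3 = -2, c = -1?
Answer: -33237 + 2*√11 ≈ -33230.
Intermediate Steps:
z(k, B) = 1 (z(k, B) = 3 - 2 = 1)
g(q) = 1
E(R) = 1 - R
u(K) = 2*√11 (u(K) = √((1 - 1*8) + 51) = √((1 - 8) + 51) = √(-7 + 51) = √44 = 2*√11)
(-23642 - 9595) + u((-4 + 2)*(-4)) = (-23642 - 9595) + 2*√11 = -33237 + 2*√11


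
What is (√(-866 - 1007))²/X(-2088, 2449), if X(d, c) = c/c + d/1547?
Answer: 2897531/541 ≈ 5355.9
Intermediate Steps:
X(d, c) = 1 + d/1547 (X(d, c) = 1 + d*(1/1547) = 1 + d/1547)
(√(-866 - 1007))²/X(-2088, 2449) = (√(-866 - 1007))²/(1 + (1/1547)*(-2088)) = (√(-1873))²/(1 - 2088/1547) = (I*√1873)²/(-541/1547) = -1873*(-1547/541) = 2897531/541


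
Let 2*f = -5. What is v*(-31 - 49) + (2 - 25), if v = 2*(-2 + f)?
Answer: 697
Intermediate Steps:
f = -5/2 (f = (½)*(-5) = -5/2 ≈ -2.5000)
v = -9 (v = 2*(-2 - 5/2) = 2*(-9/2) = -9)
v*(-31 - 49) + (2 - 25) = -9*(-31 - 49) + (2 - 25) = -9*(-80) - 23 = 720 - 23 = 697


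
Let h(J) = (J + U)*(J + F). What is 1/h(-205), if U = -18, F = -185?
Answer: 1/86970 ≈ 1.1498e-5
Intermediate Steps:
h(J) = (-185 + J)*(-18 + J) (h(J) = (J - 18)*(J - 185) = (-18 + J)*(-185 + J) = (-185 + J)*(-18 + J))
1/h(-205) = 1/(3330 + (-205)² - 203*(-205)) = 1/(3330 + 42025 + 41615) = 1/86970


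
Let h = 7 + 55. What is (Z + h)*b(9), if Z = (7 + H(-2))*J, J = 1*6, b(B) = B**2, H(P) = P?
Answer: 7452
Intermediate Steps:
h = 62
J = 6
Z = 30 (Z = (7 - 2)*6 = 5*6 = 30)
(Z + h)*b(9) = (30 + 62)*9**2 = 92*81 = 7452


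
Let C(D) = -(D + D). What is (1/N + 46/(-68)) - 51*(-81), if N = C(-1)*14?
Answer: 1966051/476 ≈ 4130.4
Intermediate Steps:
C(D) = -2*D
N = 28 (N = -2*(-1)*14 = 2*14 = 28)
(1/N + 46/(-68)) - 51*(-81) = (1/28 + 46/(-68)) - 51*(-81) = (1*(1/28) + 46*(-1/68)) + 4131 = (1/28 - 23/34) + 4131 = -305/476 + 4131 = 1966051/476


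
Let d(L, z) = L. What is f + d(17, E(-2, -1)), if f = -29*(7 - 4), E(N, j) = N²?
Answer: -70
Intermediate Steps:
f = -87 (f = -29*3 = -87)
f + d(17, E(-2, -1)) = -87 + 17 = -70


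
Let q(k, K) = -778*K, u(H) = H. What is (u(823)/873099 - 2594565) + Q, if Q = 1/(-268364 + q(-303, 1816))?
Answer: -1269489965513880281/489288171996 ≈ -2.5946e+6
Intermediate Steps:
Q = -1/1681212 (Q = 1/(-268364 - 778*1816) = 1/(-268364 - 1412848) = 1/(-1681212) = -1/1681212 ≈ -5.9481e-7)
(u(823)/873099 - 2594565) + Q = (823/873099 - 2594565) - 1/1681212 = -2265312106112/873099 - 1/1681212 = -1269489965513880281/489288171996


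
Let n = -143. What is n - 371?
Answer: -514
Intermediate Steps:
n - 371 = -143 - 371 = -514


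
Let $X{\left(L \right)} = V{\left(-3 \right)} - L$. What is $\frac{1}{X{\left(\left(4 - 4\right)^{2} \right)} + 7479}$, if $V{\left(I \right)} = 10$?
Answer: $\frac{1}{7489} \approx 0.00013353$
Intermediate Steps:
$X{\left(L \right)} = 10 - L$
$\frac{1}{X{\left(\left(4 - 4\right)^{2} \right)} + 7479} = \frac{1}{\left(10 - \left(4 - 4\right)^{2}\right) + 7479} = \frac{1}{\left(10 - 0^{2}\right) + 7479} = \frac{1}{\left(10 - 0\right) + 7479} = \frac{1}{\left(10 + 0\right) + 7479} = \frac{1}{10 + 7479} = \frac{1}{7489}$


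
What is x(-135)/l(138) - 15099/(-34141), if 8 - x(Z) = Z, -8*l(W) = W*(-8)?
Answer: 6965825/4711458 ≈ 1.4785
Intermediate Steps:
l(W) = W (l(W) = -W*(-8)/8 = -(-1)*W = W)
x(Z) = 8 - Z
x(-135)/l(138) - 15099/(-34141) = (8 - 1*(-135))/138 - 15099/(-34141) = (8 + 135)*(1/138) - 15099*(-1/34141) = 143*(1/138) + 15099/34141 = 143/138 + 15099/34141 = 6965825/4711458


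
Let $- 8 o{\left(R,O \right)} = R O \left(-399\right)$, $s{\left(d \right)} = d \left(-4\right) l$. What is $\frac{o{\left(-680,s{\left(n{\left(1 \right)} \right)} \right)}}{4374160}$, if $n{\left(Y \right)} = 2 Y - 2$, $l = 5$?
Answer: $0$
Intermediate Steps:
$n{\left(Y \right)} = -2 + 2 Y$
$s{\left(d \right)} = - 20 d$ ($s{\left(d \right)} = d \left(-4\right) 5 = - 4 d 5 = - 20 d$)
$o{\left(R,O \right)} = \frac{399 O R}{8}$ ($o{\left(R,O \right)} = - \frac{R O \left(-399\right)}{8} = - \frac{O R \left(-399\right)}{8} = - \frac{\left(-399\right) O R}{8} = \frac{399 O R}{8}$)
$\frac{o{\left(-680,s{\left(n{\left(1 \right)} \right)} \right)}}{4374160} = \frac{\frac{399}{8} \left(- 20 \left(-2 + 2 \cdot 1\right)\right) \left(-680\right)}{4374160} = \frac{399}{8} \left(- 20 \left(-2 + 2\right)\right) \left(-680\right) \frac{1}{4374160} = \frac{399}{8} \left(\left(-20\right) 0\right) \left(-680\right) \frac{1}{4374160} = \frac{399}{8} \cdot 0 \left(-680\right) \frac{1}{4374160} = 0 \cdot \frac{1}{4374160} = 0$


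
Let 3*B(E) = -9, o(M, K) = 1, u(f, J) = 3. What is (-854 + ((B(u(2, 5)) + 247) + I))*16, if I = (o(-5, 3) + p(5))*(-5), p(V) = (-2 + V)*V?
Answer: -11040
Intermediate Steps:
p(V) = V*(-2 + V)
B(E) = -3 (B(E) = (⅓)*(-9) = -3)
I = -80 (I = (1 + 5*(-2 + 5))*(-5) = (1 + 5*3)*(-5) = (1 + 15)*(-5) = 16*(-5) = -80)
(-854 + ((B(u(2, 5)) + 247) + I))*16 = (-854 + ((-3 + 247) - 80))*16 = (-854 + (244 - 80))*16 = (-854 + 164)*16 = -690*16 = -11040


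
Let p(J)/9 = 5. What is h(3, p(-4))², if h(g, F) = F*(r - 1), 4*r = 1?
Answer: 18225/16 ≈ 1139.1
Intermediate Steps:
r = ¼ (r = (¼)*1 = ¼ ≈ 0.25000)
p(J) = 45 (p(J) = 9*5 = 45)
h(g, F) = -3*F/4 (h(g, F) = F*(¼ - 1) = F*(-¾) = -3*F/4)
h(3, p(-4))² = (-¾*45)² = (-135/4)² = 18225/16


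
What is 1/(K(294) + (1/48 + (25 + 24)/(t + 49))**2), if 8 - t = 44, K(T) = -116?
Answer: -389376/39574391 ≈ -0.0098391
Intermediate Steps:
t = -36 (t = 8 - 1*44 = 8 - 44 = -36)
1/(K(294) + (1/48 + (25 + 24)/(t + 49))**2) = 1/(-116 + (1/48 + (25 + 24)/(-36 + 49))**2) = 1/(-116 + (1/48 + 49/13)**2) = 1/(-116 + (2365/624)**2) = 1/(-116 + 5593225/389376) = 1/(-39574391/389376) = -389376/39574391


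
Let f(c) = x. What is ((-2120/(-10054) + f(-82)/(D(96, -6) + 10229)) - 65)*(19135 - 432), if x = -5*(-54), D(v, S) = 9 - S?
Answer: -31187835004935/25748294 ≈ -1.2113e+6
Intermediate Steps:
x = 270
f(c) = 270
((-2120/(-10054) + f(-82)/(D(96, -6) + 10229)) - 65)*(19135 - 432) = ((-2120/(-10054) + 270/((9 - 1*(-6)) + 10229)) - 65)*(19135 - 432) = ((-2120*(-1/10054) + 270/((9 + 6) + 10229)) - 65)*18703 = ((1060/5027 + 270/(15 + 10229)) - 65)*18703 = ((1060/5027 + 270/10244) - 65)*18703 = ((1060/5027 + 270*(1/10244)) - 65)*18703 = ((1060/5027 + 135/5122) - 65)*18703 = (6107965/25748294 - 65)*18703 = -1667531145/25748294*18703 = -31187835004935/25748294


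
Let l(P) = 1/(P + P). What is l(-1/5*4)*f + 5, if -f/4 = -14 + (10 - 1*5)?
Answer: -35/2 ≈ -17.500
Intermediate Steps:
l(P) = 1/(2*P)
f = 36 (f = -4*(-14 + (10 - 1*5)) = -4*(-14 + (10 - 5)) = -4*(-14 + 5) = -4*(-9) = 36)
l(-1/5*4)*f + 5 = (1/(2*((-1/5*4))))*36 + 5 = (1/(2*((-1*⅕*4))))*36 + 5 = (1/(2*((-⅕*4))))*36 + 5 = (1/(2*(-⅘)))*36 + 5 = ((½)*(-5/4))*36 + 5 = -5/8*36 + 5 = -45/2 + 5 = -35/2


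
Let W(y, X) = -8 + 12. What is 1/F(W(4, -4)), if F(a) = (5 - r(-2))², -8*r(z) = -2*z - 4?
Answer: 1/25 ≈ 0.040000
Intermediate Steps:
W(y, X) = 4
r(z) = ½ + z/4 (r(z) = -(-2*z - 4)/8 = -(-4 - 2*z)/8 = ½ + z/4)
F(a) = 25 (F(a) = (5 - (½ + (¼)*(-2)))² = (5 - (½ - ½))² = (5 - 1*0)² = (5 + 0)² = 5² = 25)
1/F(W(4, -4)) = 1/25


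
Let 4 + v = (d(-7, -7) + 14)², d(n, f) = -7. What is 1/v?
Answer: 1/45 ≈ 0.022222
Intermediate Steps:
v = 45 (v = -4 + (-7 + 14)² = -4 + 7² = -4 + 49 = 45)
1/v = 1/45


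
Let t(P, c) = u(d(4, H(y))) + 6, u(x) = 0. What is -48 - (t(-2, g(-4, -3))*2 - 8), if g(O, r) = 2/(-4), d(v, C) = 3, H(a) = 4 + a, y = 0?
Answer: -52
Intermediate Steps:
g(O, r) = -½ (g(O, r) = 2*(-¼) = -½)
t(P, c) = 6 (t(P, c) = 0 + 6 = 6)
-48 - (t(-2, g(-4, -3))*2 - 8) = -48 - (6*2 - 8) = -48 - (12 - 8) = -48 - 1*4 = -48 - 4 = -52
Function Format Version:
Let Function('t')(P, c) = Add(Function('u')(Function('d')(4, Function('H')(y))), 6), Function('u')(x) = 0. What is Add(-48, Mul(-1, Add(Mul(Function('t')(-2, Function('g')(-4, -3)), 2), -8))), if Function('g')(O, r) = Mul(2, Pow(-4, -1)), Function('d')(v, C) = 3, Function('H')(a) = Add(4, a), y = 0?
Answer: -52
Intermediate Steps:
Function('g')(O, r) = Rational(-1, 2) (Function('g')(O, r) = Mul(2, Rational(-1, 4)) = Rational(-1, 2))
Function('t')(P, c) = 6 (Function('t')(P, c) = Add(0, 6) = 6)
Add(-48, Mul(-1, Add(Mul(Function('t')(-2, Function('g')(-4, -3)), 2), -8))) = Add(-48, Mul(-1, Add(Mul(6, 2), -8))) = Add(-48, Mul(-1, Add(12, -8))) = Add(-48, Mul(-1, 4)) = Add(-48, -4) = -52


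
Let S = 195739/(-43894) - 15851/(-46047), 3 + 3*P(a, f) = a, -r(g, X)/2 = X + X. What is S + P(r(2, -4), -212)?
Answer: 147015713/673729006 ≈ 0.21821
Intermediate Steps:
r(g, X) = -4*X (r(g, X) = -2*(X + X) = -4*X)
P(a, f) = -1 + a/3
S = -8317429939/2021187018 (S = 195739*(-1/43894) - 15851*(-1/46047) = -195739/43894 + 15851/46047 = -8317429939/2021187018 ≈ -4.1151)
S + P(r(2, -4), -212) = -8317429939/2021187018 + (-1 + (-4*(-4))/3) = -8317429939/2021187018 + (-1 + (⅓)*16) = -8317429939/2021187018 + (-1 + 16/3) = -8317429939/2021187018 + 13/3 = 147015713/673729006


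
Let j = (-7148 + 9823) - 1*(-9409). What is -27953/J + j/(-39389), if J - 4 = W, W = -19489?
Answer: 865583977/767494665 ≈ 1.1278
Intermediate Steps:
j = 12084 (j = 2675 + 9409 = 12084)
J = -19485 (J = 4 - 19489 = -19485)
-27953/J + j/(-39389) = -27953/(-19485) + 12084/(-39389) = -27953*(-1/19485) + 12084*(-1/39389) = 27953/19485 - 12084/39389 = 865583977/767494665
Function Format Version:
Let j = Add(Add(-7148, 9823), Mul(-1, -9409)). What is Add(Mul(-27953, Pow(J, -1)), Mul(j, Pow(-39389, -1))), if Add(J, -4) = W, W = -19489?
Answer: Rational(865583977, 767494665) ≈ 1.1278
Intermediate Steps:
j = 12084 (j = Add(2675, 9409) = 12084)
J = -19485 (J = Add(4, -19489) = -19485)
Add(Mul(-27953, Pow(J, -1)), Mul(j, Pow(-39389, -1))) = Add(Mul(-27953, Pow(-19485, -1)), Mul(12084, Pow(-39389, -1))) = Add(Mul(-27953, Rational(-1, 19485)), Mul(12084, Rational(-1, 39389))) = Add(Rational(27953, 19485), Rational(-12084, 39389)) = Rational(865583977, 767494665)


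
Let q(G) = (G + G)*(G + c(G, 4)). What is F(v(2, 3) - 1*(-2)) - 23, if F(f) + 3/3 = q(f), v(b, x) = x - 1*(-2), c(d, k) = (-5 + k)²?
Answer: 88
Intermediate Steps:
v(b, x) = 2 + x (v(b, x) = x + 2 = 2 + x)
q(G) = 2*G*(1 + G) (q(G) = (G + G)*(G + (-5 + 4)²) = (2*G)*(G + (-1)²) = (2*G)*(G + 1) = (2*G)*(1 + G) = 2*G*(1 + G))
F(f) = -1 + 2*f*(1 + f)
F(v(2, 3) - 1*(-2)) - 23 = (-1 + 2*((2 + 3) - 1*(-2))*(1 + ((2 + 3) - 1*(-2)))) - 23 = (-1 + 2*(5 + 2)*(1 + (5 + 2))) - 23 = (-1 + 2*7*(1 + 7)) - 23 = (-1 + 2*7*8) - 23 = (-1 + 112) - 23 = 111 - 23 = 88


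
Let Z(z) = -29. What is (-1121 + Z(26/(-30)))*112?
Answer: -128800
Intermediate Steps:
(-1121 + Z(26/(-30)))*112 = (-1121 - 29)*112 = -1150*112 = -128800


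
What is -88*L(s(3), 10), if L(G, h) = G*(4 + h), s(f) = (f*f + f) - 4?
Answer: -9856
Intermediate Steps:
s(f) = -4 + f + f**2 (s(f) = (f**2 + f) - 4 = (f + f**2) - 4 = -4 + f + f**2)
-88*L(s(3), 10) = -88*(-4 + 3 + 3**2)*(4 + 10) = -88*(-4 + 3 + 9)*14 = -704*14 = -88*112 = -9856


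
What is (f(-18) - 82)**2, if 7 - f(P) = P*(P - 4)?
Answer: 221841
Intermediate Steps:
f(P) = 7 - P*(-4 + P) (f(P) = 7 - P*(P - 4) = 7 - P*(-4 + P))
(f(-18) - 82)**2 = ((7 - 1*(-18)**2 + 4*(-18)) - 82)**2 = ((7 - 1*324 - 72) - 82)**2 = ((7 - 324 - 72) - 82)**2 = (-389 - 82)**2 = (-471)**2 = 221841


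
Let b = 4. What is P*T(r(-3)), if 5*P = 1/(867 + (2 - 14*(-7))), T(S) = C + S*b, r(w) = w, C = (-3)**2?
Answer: -3/4835 ≈ -0.00062048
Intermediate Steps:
C = 9
T(S) = 9 + 4*S (T(S) = 9 + S*4 = 9 + 4*S)
P = 1/4835 (P = 1/(5*(867 + (2 - 14*(-7)))) = 1/(5*(867 + (2 + 98))) = 1/(5*(867 + 100)) = (1/5)/967 = (1/5)*(1/967) = 1/4835 ≈ 0.00020683)
P*T(r(-3)) = (9 + 4*(-3))/4835 = (9 - 12)/4835 = (1/4835)*(-3) = -3/4835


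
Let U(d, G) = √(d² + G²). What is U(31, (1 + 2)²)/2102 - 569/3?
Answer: -569/3 + √1042/2102 ≈ -189.65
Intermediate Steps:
U(d, G) = √(G² + d²)
U(31, (1 + 2)²)/2102 - 569/3 = √(((1 + 2)²)² + 31²)/2102 - 569/3 = √((3²)² + 961)*(1/2102) - 569*⅓ = √(9² + 961)*(1/2102) - 569/3 = √(81 + 961)*(1/2102) - 569/3 = √1042*(1/2102) - 569/3 = √1042/2102 - 569/3 = -569/3 + √1042/2102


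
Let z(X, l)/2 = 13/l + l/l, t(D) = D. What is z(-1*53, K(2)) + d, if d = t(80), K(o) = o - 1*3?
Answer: 56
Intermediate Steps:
K(o) = -3 + o (K(o) = o - 3 = -3 + o)
d = 80
z(X, l) = 2 + 26/l (z(X, l) = 2*(13/l + l/l) = 2*(13/l + 1) = 2*(1 + 13/l) = 2 + 26/l)
z(-1*53, K(2)) + d = (2 + 26/(-3 + 2)) + 80 = (2 + 26/(-1)) + 80 = (2 + 26*(-1)) + 80 = (2 - 26) + 80 = -24 + 80 = 56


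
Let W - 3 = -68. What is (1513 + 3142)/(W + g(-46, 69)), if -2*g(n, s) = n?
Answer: -665/6 ≈ -110.83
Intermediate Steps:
W = -65 (W = 3 - 68 = -65)
g(n, s) = -n/2
(1513 + 3142)/(W + g(-46, 69)) = (1513 + 3142)/(-65 - ½*(-46)) = 4655/(-65 + 23) = 4655/(-42) = 4655*(-1/42) = -665/6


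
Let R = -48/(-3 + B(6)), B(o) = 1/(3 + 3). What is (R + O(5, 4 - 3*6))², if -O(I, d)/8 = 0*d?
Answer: 82944/289 ≈ 287.00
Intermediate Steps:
B(o) = ⅙ (B(o) = 1/6 = ⅙)
O(I, d) = 0 (O(I, d) = -0*d = -8*0 = 0)
R = 288/17 (R = -48/(-3 + ⅙) = -48/((-17/6*1)) = -48/(-17/6) = -48*(-6/17) = 288/17 ≈ 16.941)
(R + O(5, 4 - 3*6))² = (288/17 + 0)² = (288/17)² = 82944/289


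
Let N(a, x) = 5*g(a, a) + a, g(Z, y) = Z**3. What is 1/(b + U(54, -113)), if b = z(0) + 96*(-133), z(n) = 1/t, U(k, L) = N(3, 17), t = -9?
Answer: -9/113671 ≈ -7.9176e-5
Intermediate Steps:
N(a, x) = a + 5*a**3 (N(a, x) = 5*a**3 + a = a + 5*a**3)
U(k, L) = 138 (U(k, L) = 3 + 5*3**3 = 3 + 5*27 = 3 + 135 = 138)
z(n) = -1/9 (z(n) = 1/(-9) = -1/9)
b = -114913/9 (b = -1/9 + 96*(-133) = -1/9 - 12768 = -114913/9 ≈ -12768.)
1/(b + U(54, -113)) = 1/(-114913/9 + 138) = 1/(-113671/9) = -9/113671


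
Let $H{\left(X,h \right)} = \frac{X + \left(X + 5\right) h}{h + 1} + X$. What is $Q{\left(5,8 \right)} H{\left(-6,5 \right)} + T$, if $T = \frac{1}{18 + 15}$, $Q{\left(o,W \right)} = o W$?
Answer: $- \frac{10339}{33} \approx -313.3$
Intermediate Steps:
$Q{\left(o,W \right)} = W o$
$H{\left(X,h \right)} = X + \frac{X + h \left(5 + X\right)}{1 + h}$ ($H{\left(X,h \right)} = \frac{X + \left(5 + X\right) h}{1 + h} + X = \frac{X + h \left(5 + X\right)}{1 + h} + X = X + \frac{X + h \left(5 + X\right)}{1 + h}$)
$T = \frac{1}{33} \approx 0.030303$
$Q{\left(5,8 \right)} H{\left(-6,5 \right)} + T = 8 \cdot 5 \frac{2 \left(-6\right) + 5 \cdot 5 + 2 \left(-6\right) 5}{1 + 5} + \frac{1}{33} = 40 \frac{-12 + 25 - 60}{6} + \frac{1}{33} = 40 \cdot \frac{1}{6} \left(-47\right) + \frac{1}{33} = 40 \left(- \frac{47}{6}\right) + \frac{1}{33} = - \frac{940}{3} + \frac{1}{33} = - \frac{10339}{33}$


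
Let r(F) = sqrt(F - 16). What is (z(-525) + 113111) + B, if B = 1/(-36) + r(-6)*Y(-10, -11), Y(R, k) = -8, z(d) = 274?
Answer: 4081859/36 - 8*I*sqrt(22) ≈ 1.1339e+5 - 37.523*I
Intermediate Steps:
r(F) = sqrt(-16 + F)
B = -1/36 - 8*I*sqrt(22) (B = 1/(-36) + sqrt(-16 - 6)*(-8) = -1/36 + sqrt(-22)*(-8) = -1/36 + (I*sqrt(22))*(-8) = -1/36 - 8*I*sqrt(22) ≈ -0.027778 - 37.523*I)
(z(-525) + 113111) + B = (274 + 113111) + (-1/36 - 8*I*sqrt(22)) = 113385 + (-1/36 - 8*I*sqrt(22)) = 4081859/36 - 8*I*sqrt(22)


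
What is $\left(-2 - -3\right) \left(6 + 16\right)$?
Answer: $22$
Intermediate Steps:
$\left(-2 - -3\right) \left(6 + 16\right) = \left(-2 + 3\right) 22 = 1 \cdot 22 = 22$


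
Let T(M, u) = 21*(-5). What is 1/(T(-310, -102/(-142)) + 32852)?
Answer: 1/32747 ≈ 3.0537e-5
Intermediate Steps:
T(M, u) = -105
1/(T(-310, -102/(-142)) + 32852) = 1/(-105 + 32852) = 1/32747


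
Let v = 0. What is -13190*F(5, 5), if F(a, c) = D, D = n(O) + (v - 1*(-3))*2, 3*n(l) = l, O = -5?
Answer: -171470/3 ≈ -57157.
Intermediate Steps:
n(l) = l/3
D = 13/3 (D = (⅓)*(-5) + (0 - 1*(-3))*2 = -5/3 + (0 + 3)*2 = -5/3 + 3*2 = -5/3 + 6 = 13/3 ≈ 4.3333)
F(a, c) = 13/3
-13190*F(5, 5) = -13190*13/3 = -171470/3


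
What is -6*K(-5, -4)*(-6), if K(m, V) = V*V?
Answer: 576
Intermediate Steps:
K(m, V) = V**2
-6*K(-5, -4)*(-6) = -6*(-4)**2*(-6) = -6*16*(-6) = -96*(-6) = 576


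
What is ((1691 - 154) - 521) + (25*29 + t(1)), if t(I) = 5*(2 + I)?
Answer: 1756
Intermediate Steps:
t(I) = 10 + 5*I
((1691 - 154) - 521) + (25*29 + t(1)) = ((1691 - 154) - 521) + (25*29 + (10 + 5*1)) = (1537 - 521) + (725 + (10 + 5)) = 1016 + (725 + 15) = 1016 + 740 = 1756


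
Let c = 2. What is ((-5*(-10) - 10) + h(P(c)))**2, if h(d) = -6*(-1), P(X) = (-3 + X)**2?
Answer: 2116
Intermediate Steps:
h(d) = 6
((-5*(-10) - 10) + h(P(c)))**2 = ((-5*(-10) - 10) + 6)**2 = ((50 - 10) + 6)**2 = (40 + 6)**2 = 46**2 = 2116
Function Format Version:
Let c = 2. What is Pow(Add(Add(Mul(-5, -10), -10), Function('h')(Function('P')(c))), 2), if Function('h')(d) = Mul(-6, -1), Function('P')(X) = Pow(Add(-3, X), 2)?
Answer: 2116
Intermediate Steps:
Function('h')(d) = 6
Pow(Add(Add(Mul(-5, -10), -10), Function('h')(Function('P')(c))), 2) = Pow(Add(Add(Mul(-5, -10), -10), 6), 2) = Pow(Add(Add(50, -10), 6), 2) = Pow(Add(40, 6), 2) = Pow(46, 2) = 2116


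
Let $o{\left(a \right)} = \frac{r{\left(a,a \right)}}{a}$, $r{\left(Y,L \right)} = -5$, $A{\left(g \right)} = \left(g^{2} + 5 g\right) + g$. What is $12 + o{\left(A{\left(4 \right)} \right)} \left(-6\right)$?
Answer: $\frac{51}{4} \approx 12.75$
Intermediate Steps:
$A{\left(g \right)} = g^{2} + 6 g$
$o{\left(a \right)} = - \frac{5}{a}$
$12 + o{\left(A{\left(4 \right)} \right)} \left(-6\right) = 12 + - \frac{5}{4 \left(6 + 4\right)} \left(-6\right) = 12 + - \frac{5}{4 \cdot 10} \left(-6\right) = 12 + - \frac{5}{40} \left(-6\right) = 12 + \left(-5\right) \frac{1}{40} \left(-6\right) = 12 - - \frac{3}{4} = 12 + \frac{3}{4} = \frac{51}{4}$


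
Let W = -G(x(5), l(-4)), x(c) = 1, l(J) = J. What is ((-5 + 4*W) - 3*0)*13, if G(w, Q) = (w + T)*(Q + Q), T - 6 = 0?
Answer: 2847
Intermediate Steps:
T = 6 (T = 6 + 0 = 6)
G(w, Q) = 2*Q*(6 + w) (G(w, Q) = (w + 6)*(Q + Q) = (6 + w)*(2*Q) = 2*Q*(6 + w))
W = 56 (W = -2*(-4)*(6 + 1) = -2*(-4)*7 = -1*(-56) = 56)
((-5 + 4*W) - 3*0)*13 = ((-5 + 4*56) - 3*0)*13 = ((-5 + 224) + 0)*13 = (219 + 0)*13 = 219*13 = 2847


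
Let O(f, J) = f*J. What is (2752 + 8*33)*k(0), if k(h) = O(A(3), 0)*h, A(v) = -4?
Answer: 0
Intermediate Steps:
O(f, J) = J*f
k(h) = 0 (k(h) = (0*(-4))*h = 0*h = 0)
(2752 + 8*33)*k(0) = (2752 + 8*33)*0 = (2752 + 264)*0 = 3016*0 = 0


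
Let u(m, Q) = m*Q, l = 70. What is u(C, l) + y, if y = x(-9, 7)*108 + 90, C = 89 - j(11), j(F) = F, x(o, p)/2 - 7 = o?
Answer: 5118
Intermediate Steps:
x(o, p) = 14 + 2*o
C = 78 (C = 89 - 1*11 = 89 - 11 = 78)
u(m, Q) = Q*m
y = -342 (y = (14 + 2*(-9))*108 + 90 = (14 - 18)*108 + 90 = -4*108 + 90 = -432 + 90 = -342)
u(C, l) + y = 70*78 - 342 = 5460 - 342 = 5118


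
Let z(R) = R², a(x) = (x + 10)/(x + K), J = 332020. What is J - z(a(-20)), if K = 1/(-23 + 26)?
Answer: 1155760720/3481 ≈ 3.3202e+5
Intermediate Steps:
K = ⅓ (K = 1/3 = ⅓ ≈ 0.33333)
a(x) = (10 + x)/(⅓ + x) (a(x) = (x + 10)/(x + ⅓) = (10 + x)/(⅓ + x))
J - z(a(-20)) = 332020 - (3*(10 - 20)/(1 + 3*(-20)))² = 332020 - (3*(-10)/(1 - 60))² = 332020 - (3*(-10)/(-59))² = 332020 - (3*(-1/59)*(-10))² = 332020 - (30/59)² = 332020 - 1*900/3481 = 332020 - 900/3481 = 1155760720/3481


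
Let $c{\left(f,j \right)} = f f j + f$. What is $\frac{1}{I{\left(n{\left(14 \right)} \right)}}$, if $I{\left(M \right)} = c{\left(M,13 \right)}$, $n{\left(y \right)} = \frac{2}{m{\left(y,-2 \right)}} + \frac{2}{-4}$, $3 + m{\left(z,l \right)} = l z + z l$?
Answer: $\frac{13924}{44163} \approx 0.31529$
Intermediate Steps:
$c{\left(f,j \right)} = f + j f^{2}$ ($c{\left(f,j \right)} = f^{2} j + f = j f^{2} + f = f + j f^{2}$)
$m{\left(z,l \right)} = -3 + 2 l z$ ($m{\left(z,l \right)} = -3 + \left(l z + z l\right) = -3 + \left(l z + l z\right) = -3 + 2 l z$)
$n{\left(y \right)} = - \frac{1}{2} + \frac{2}{-3 - 4 y}$ ($n{\left(y \right)} = \frac{2}{-3 + 2 \left(-2\right) y} + \frac{2}{-4} = \frac{2}{-3 - 4 y} + 2 \left(- \frac{1}{4}\right) = \frac{2}{-3 - 4 y} - \frac{1}{2} = - \frac{1}{2} + \frac{2}{-3 - 4 y}$)
$I{\left(M \right)} = M \left(1 + 13 M\right)$ ($I{\left(M \right)} = M \left(1 + M 13\right) = M \left(1 + 13 M\right)$)
$\frac{1}{I{\left(n{\left(14 \right)} \right)}} = \frac{1}{\frac{-7 - 56}{2 \left(3 + 4 \cdot 14\right)} \left(1 + 13 \frac{-7 - 56}{2 \left(3 + 4 \cdot 14\right)}\right)} = \frac{1}{\frac{-7 - 56}{2 \left(3 + 56\right)} \left(1 + 13 \frac{-7 - 56}{2 \left(3 + 56\right)}\right)} = \frac{1}{\frac{1}{2} \cdot \frac{1}{59} \left(-63\right) \left(1 + 13 \cdot \frac{1}{2} \cdot \frac{1}{59} \left(-63\right)\right)} = \frac{1}{\left(- \frac{63}{118}\right) \left(1 + 13 \left(- \frac{63}{118}\right)\right)} = \frac{1}{\left(- \frac{63}{118}\right) \left(1 - \frac{819}{118}\right)} = \frac{1}{\left(- \frac{63}{118}\right) \left(- \frac{701}{118}\right)} = \frac{1}{\frac{44163}{13924}} = \frac{13924}{44163}$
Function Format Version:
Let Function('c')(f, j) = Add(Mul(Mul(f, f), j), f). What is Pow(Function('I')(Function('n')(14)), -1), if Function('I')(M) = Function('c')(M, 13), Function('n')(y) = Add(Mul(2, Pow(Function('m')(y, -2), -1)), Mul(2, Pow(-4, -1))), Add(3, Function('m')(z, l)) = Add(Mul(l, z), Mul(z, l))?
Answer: Rational(13924, 44163) ≈ 0.31529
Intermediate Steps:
Function('c')(f, j) = Add(f, Mul(j, Pow(f, 2))) (Function('c')(f, j) = Add(Mul(Pow(f, 2), j), f) = Add(Mul(j, Pow(f, 2)), f) = Add(f, Mul(j, Pow(f, 2))))
Function('m')(z, l) = Add(-3, Mul(2, l, z)) (Function('m')(z, l) = Add(-3, Add(Mul(l, z), Mul(z, l))) = Add(-3, Add(Mul(l, z), Mul(l, z))) = Add(-3, Mul(2, l, z)))
Function('n')(y) = Add(Rational(-1, 2), Mul(2, Pow(Add(-3, Mul(-4, y)), -1))) (Function('n')(y) = Add(Mul(2, Pow(Add(-3, Mul(2, -2, y)), -1)), Mul(2, Pow(-4, -1))) = Add(Mul(2, Pow(Add(-3, Mul(-4, y)), -1)), Mul(2, Rational(-1, 4))) = Add(Mul(2, Pow(Add(-3, Mul(-4, y)), -1)), Rational(-1, 2)) = Add(Rational(-1, 2), Mul(2, Pow(Add(-3, Mul(-4, y)), -1))))
Function('I')(M) = Mul(M, Add(1, Mul(13, M))) (Function('I')(M) = Mul(M, Add(1, Mul(M, 13))) = Mul(M, Add(1, Mul(13, M))))
Pow(Function('I')(Function('n')(14)), -1) = Pow(Mul(Mul(Rational(1, 2), Pow(Add(3, Mul(4, 14)), -1), Add(-7, Mul(-4, 14))), Add(1, Mul(13, Mul(Rational(1, 2), Pow(Add(3, Mul(4, 14)), -1), Add(-7, Mul(-4, 14)))))), -1) = Pow(Mul(Mul(Rational(1, 2), Pow(Add(3, 56), -1), Add(-7, -56)), Add(1, Mul(13, Mul(Rational(1, 2), Pow(Add(3, 56), -1), Add(-7, -56))))), -1) = Pow(Mul(Mul(Rational(1, 2), Pow(59, -1), -63), Add(1, Mul(13, Mul(Rational(1, 2), Pow(59, -1), -63)))), -1) = Pow(Mul(Mul(Rational(1, 2), Rational(1, 59), -63), Add(1, Mul(13, Mul(Rational(1, 2), Rational(1, 59), -63)))), -1) = Pow(Mul(Rational(-63, 118), Add(1, Mul(13, Rational(-63, 118)))), -1) = Pow(Mul(Rational(-63, 118), Add(1, Rational(-819, 118))), -1) = Pow(Mul(Rational(-63, 118), Rational(-701, 118)), -1) = Pow(Rational(44163, 13924), -1) = Rational(13924, 44163)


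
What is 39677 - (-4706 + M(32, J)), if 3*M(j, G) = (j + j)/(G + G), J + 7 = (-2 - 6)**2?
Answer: 7589461/171 ≈ 44383.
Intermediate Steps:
J = 57 (J = -7 + (-2 - 6)**2 = -7 + (-8)**2 = -7 + 64 = 57)
M(j, G) = j/(3*G) (M(j, G) = ((j + j)/(G + G))/3 = ((2*j)/((2*G)))/3 = ((2*j)*(1/(2*G)))/3 = (j/G)/3 = j/(3*G))
39677 - (-4706 + M(32, J)) = 39677 - (-4706 + (1/3)*32/57) = 39677 - (-4706 + (1/3)*32*(1/57)) = 39677 - (-4706 + 32/171) = 39677 - 1*(-804694/171) = 39677 + 804694/171 = 7589461/171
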